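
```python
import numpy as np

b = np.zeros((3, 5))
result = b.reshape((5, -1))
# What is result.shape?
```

(5, 3)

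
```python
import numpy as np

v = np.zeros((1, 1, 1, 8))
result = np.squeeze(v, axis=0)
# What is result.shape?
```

(1, 1, 8)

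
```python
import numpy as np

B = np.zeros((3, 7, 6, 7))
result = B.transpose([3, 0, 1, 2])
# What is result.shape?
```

(7, 3, 7, 6)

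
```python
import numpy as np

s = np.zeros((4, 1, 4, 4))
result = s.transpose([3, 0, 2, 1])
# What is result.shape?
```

(4, 4, 4, 1)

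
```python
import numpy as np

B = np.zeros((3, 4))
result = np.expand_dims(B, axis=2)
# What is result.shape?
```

(3, 4, 1)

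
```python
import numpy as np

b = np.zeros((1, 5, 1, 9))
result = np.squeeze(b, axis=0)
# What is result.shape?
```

(5, 1, 9)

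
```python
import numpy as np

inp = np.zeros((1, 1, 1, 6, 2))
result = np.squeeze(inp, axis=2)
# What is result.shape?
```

(1, 1, 6, 2)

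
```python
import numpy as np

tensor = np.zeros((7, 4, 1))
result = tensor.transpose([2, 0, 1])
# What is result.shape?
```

(1, 7, 4)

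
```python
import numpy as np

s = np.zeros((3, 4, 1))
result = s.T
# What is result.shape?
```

(1, 4, 3)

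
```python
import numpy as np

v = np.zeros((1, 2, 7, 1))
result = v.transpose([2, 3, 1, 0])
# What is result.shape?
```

(7, 1, 2, 1)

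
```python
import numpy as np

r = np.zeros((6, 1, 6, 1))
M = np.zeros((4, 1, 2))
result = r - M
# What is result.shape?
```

(6, 4, 6, 2)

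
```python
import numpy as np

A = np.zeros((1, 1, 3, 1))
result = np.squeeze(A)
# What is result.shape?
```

(3,)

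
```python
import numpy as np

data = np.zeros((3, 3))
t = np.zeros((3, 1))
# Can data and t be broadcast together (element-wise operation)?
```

Yes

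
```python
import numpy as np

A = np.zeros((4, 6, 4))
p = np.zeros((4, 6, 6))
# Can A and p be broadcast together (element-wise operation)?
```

No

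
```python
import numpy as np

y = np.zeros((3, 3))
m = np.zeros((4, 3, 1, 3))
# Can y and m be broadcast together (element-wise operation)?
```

Yes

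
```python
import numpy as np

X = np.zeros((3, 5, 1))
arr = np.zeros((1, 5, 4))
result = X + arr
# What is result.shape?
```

(3, 5, 4)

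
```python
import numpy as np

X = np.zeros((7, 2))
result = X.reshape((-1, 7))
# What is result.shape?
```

(2, 7)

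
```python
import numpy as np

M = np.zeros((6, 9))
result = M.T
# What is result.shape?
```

(9, 6)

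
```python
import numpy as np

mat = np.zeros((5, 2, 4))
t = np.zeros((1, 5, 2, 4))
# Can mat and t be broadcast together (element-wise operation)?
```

Yes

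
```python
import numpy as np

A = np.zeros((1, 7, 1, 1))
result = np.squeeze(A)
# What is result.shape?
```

(7,)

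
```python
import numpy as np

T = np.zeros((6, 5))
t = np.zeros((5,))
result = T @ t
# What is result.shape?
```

(6,)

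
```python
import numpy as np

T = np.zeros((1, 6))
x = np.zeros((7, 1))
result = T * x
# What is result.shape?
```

(7, 6)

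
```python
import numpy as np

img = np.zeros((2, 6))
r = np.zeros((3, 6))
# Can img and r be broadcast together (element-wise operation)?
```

No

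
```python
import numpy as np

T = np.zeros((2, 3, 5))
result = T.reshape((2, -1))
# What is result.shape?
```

(2, 15)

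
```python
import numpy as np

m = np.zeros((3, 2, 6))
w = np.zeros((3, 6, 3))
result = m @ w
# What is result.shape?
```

(3, 2, 3)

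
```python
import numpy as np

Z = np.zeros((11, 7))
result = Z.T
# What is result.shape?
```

(7, 11)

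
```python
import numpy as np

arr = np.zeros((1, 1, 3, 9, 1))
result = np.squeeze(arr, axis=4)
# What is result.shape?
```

(1, 1, 3, 9)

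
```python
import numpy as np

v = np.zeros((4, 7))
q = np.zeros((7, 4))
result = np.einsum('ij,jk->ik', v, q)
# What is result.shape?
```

(4, 4)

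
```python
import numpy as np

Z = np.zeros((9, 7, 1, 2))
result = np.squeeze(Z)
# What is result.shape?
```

(9, 7, 2)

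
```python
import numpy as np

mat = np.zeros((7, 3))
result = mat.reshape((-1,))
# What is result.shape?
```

(21,)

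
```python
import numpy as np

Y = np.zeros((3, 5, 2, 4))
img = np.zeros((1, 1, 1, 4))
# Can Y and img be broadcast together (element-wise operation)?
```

Yes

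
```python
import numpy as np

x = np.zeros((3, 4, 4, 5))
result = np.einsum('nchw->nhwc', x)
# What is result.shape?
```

(3, 4, 5, 4)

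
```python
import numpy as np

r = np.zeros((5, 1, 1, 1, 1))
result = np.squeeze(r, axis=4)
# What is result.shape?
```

(5, 1, 1, 1)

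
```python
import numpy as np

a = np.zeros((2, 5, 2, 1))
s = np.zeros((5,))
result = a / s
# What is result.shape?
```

(2, 5, 2, 5)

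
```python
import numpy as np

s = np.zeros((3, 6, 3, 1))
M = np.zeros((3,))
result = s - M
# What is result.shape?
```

(3, 6, 3, 3)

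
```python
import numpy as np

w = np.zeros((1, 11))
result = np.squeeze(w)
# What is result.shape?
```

(11,)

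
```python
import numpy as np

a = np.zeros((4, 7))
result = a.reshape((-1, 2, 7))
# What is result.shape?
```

(2, 2, 7)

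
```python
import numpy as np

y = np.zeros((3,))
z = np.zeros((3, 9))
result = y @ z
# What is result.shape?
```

(9,)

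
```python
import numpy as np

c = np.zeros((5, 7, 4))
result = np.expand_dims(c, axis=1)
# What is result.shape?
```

(5, 1, 7, 4)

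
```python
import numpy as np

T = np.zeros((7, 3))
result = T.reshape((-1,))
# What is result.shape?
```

(21,)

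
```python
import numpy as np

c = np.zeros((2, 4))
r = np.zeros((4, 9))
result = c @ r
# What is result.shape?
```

(2, 9)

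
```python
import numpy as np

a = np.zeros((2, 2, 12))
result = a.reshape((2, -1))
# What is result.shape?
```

(2, 24)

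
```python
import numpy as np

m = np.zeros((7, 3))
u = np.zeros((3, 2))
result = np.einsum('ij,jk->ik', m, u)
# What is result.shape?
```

(7, 2)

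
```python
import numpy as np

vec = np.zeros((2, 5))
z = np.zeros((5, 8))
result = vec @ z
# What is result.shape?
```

(2, 8)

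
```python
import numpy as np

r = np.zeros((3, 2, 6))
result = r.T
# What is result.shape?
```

(6, 2, 3)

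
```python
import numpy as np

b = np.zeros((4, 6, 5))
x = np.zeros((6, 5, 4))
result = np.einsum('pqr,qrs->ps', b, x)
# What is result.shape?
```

(4, 4)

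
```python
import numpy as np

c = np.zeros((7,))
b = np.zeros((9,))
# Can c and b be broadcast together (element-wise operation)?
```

No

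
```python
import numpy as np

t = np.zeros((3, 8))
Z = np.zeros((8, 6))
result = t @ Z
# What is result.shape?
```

(3, 6)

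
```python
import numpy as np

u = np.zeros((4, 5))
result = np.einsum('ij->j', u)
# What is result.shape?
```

(5,)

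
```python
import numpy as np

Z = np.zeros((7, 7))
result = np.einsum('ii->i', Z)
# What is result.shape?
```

(7,)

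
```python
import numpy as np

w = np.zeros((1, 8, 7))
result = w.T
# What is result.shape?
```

(7, 8, 1)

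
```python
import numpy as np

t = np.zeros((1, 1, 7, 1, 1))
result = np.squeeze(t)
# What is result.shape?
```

(7,)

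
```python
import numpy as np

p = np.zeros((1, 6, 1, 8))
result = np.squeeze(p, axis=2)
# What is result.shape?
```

(1, 6, 8)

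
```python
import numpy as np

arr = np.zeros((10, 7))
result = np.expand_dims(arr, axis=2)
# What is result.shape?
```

(10, 7, 1)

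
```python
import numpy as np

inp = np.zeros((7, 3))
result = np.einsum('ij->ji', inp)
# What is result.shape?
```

(3, 7)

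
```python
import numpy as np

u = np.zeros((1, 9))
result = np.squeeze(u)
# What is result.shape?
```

(9,)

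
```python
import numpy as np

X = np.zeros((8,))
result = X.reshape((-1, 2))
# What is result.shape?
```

(4, 2)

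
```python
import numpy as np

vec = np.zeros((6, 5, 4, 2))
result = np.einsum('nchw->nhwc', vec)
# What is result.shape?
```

(6, 4, 2, 5)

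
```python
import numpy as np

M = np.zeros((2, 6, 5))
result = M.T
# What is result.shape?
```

(5, 6, 2)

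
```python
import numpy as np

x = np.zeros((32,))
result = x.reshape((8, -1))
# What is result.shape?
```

(8, 4)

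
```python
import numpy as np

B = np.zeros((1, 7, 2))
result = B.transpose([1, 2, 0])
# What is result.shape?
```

(7, 2, 1)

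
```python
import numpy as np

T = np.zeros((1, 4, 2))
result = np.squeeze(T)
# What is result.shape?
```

(4, 2)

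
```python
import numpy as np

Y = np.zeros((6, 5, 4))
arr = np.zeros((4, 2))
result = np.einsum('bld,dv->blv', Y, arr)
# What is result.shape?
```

(6, 5, 2)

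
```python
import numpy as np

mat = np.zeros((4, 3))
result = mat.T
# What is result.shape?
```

(3, 4)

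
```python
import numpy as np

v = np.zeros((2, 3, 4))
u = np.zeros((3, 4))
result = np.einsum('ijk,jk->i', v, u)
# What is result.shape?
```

(2,)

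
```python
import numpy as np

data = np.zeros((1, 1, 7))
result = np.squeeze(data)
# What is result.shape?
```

(7,)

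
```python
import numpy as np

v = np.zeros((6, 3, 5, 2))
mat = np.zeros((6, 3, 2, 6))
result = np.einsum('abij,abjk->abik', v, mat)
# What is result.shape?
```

(6, 3, 5, 6)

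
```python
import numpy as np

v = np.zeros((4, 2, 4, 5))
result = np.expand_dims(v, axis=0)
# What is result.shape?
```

(1, 4, 2, 4, 5)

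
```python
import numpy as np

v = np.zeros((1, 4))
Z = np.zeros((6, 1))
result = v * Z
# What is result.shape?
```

(6, 4)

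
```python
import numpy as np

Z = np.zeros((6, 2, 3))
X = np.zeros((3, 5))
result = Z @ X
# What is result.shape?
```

(6, 2, 5)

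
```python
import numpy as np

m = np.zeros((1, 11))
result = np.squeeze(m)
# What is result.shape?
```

(11,)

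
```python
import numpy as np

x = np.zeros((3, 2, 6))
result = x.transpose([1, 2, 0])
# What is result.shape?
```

(2, 6, 3)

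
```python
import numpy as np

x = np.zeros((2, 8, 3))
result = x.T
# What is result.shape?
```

(3, 8, 2)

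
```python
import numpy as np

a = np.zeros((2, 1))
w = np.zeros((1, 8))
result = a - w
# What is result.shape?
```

(2, 8)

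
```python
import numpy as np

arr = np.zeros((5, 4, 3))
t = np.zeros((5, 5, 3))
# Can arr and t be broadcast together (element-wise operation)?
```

No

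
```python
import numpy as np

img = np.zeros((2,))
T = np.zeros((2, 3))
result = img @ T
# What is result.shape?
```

(3,)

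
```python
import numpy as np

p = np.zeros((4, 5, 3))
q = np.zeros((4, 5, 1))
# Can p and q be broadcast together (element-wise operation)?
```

Yes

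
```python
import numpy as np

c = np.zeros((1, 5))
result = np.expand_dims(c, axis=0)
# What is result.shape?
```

(1, 1, 5)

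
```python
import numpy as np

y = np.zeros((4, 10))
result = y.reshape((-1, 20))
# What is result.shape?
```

(2, 20)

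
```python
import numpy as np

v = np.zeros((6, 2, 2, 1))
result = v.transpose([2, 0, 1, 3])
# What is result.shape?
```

(2, 6, 2, 1)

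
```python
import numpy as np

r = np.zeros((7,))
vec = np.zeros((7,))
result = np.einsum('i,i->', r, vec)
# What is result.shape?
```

()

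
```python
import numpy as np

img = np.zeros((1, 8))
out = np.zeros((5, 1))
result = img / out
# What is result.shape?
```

(5, 8)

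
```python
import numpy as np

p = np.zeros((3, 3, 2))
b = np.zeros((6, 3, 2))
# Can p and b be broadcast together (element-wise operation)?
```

No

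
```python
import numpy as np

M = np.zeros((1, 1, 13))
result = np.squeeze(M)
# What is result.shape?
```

(13,)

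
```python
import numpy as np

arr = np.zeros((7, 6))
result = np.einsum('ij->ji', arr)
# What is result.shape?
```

(6, 7)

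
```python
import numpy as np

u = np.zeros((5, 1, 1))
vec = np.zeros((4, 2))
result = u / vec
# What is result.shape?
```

(5, 4, 2)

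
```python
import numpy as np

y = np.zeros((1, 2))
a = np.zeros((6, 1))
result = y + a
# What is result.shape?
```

(6, 2)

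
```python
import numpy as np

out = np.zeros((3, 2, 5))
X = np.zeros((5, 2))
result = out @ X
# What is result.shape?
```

(3, 2, 2)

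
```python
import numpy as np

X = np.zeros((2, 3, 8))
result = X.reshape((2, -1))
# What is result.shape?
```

(2, 24)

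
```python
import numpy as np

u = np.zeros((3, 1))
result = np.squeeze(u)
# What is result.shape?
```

(3,)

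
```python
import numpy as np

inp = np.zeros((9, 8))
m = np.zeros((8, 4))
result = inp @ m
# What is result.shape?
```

(9, 4)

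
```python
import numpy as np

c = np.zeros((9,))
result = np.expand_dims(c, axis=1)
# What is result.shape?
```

(9, 1)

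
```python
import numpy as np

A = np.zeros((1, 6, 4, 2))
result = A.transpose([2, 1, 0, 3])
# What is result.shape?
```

(4, 6, 1, 2)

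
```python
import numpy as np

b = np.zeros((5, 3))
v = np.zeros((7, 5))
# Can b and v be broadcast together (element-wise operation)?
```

No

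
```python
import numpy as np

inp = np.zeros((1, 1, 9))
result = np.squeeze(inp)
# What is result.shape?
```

(9,)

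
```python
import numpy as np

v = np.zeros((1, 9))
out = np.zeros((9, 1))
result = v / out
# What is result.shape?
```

(9, 9)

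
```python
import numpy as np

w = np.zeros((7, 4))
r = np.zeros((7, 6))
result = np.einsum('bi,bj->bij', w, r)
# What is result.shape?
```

(7, 4, 6)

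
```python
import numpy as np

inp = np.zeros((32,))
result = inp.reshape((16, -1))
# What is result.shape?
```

(16, 2)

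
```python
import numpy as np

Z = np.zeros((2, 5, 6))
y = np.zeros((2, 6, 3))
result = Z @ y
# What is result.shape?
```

(2, 5, 3)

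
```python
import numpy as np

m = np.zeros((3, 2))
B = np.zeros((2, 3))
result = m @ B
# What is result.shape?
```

(3, 3)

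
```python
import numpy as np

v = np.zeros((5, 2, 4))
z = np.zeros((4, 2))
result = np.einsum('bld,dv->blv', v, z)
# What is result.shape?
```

(5, 2, 2)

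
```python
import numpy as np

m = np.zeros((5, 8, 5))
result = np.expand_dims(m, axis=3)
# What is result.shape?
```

(5, 8, 5, 1)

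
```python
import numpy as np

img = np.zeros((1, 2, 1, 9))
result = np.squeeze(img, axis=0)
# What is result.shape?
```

(2, 1, 9)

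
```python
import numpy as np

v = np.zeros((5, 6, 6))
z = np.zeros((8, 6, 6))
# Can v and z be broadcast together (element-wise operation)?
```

No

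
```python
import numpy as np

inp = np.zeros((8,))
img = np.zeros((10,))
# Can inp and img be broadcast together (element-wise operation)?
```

No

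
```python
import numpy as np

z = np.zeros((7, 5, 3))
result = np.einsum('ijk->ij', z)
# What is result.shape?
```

(7, 5)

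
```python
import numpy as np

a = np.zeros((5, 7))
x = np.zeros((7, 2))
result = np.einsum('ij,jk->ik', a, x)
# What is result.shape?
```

(5, 2)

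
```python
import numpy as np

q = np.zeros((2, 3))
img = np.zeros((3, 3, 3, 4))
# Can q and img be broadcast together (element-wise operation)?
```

No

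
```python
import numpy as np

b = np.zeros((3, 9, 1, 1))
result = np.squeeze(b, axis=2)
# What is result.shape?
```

(3, 9, 1)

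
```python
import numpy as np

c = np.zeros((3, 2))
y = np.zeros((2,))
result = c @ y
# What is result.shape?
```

(3,)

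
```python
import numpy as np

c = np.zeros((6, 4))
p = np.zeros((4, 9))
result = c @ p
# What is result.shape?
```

(6, 9)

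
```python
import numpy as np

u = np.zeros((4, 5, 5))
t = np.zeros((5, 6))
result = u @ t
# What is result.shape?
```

(4, 5, 6)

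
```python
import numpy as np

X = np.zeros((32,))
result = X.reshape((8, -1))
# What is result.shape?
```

(8, 4)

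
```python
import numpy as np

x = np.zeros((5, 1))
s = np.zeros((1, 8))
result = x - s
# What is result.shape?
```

(5, 8)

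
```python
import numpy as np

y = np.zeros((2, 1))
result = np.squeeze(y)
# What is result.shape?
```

(2,)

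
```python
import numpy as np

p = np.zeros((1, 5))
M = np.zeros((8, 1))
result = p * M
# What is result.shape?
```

(8, 5)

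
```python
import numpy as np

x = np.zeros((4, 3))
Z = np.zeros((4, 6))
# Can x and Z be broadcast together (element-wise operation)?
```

No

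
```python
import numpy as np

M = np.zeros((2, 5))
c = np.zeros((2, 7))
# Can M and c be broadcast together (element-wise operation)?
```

No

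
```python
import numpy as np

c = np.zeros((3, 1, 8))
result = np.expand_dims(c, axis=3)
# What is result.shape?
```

(3, 1, 8, 1)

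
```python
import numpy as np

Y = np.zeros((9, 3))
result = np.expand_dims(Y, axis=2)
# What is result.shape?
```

(9, 3, 1)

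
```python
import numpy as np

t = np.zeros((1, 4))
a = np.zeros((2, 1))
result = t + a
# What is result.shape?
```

(2, 4)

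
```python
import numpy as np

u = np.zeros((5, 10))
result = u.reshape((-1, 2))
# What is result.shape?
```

(25, 2)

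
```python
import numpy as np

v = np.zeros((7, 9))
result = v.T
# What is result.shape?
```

(9, 7)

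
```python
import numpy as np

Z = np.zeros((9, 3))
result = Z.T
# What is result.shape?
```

(3, 9)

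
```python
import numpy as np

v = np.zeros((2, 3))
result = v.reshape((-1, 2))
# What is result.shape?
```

(3, 2)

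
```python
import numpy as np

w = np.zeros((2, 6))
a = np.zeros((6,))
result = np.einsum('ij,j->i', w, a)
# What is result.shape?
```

(2,)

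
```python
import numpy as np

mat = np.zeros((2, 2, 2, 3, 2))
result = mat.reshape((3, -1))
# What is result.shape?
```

(3, 16)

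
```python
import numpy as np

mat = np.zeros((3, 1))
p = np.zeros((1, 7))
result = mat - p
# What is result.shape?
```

(3, 7)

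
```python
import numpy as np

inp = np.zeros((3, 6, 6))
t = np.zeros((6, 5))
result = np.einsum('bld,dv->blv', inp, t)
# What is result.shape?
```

(3, 6, 5)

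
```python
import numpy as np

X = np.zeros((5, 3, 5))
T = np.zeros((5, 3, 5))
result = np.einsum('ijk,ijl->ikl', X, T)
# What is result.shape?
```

(5, 5, 5)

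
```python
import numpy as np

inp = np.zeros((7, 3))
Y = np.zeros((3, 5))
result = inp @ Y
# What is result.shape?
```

(7, 5)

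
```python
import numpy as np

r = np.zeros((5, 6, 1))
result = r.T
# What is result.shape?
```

(1, 6, 5)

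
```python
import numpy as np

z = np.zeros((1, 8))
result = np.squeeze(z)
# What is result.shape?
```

(8,)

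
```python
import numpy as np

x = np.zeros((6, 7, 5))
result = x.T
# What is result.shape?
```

(5, 7, 6)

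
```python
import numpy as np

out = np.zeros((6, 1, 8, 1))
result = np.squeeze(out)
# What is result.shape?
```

(6, 8)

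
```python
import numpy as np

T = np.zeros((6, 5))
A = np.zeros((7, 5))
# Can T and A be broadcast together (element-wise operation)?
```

No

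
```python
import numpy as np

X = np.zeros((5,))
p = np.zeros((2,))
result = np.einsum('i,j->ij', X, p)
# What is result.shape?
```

(5, 2)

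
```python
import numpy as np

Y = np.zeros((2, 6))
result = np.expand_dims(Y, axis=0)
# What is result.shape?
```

(1, 2, 6)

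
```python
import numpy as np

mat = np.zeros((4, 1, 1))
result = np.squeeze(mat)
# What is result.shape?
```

(4,)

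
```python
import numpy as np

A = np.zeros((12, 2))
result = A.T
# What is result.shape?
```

(2, 12)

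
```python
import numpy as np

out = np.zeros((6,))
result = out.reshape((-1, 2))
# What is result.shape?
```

(3, 2)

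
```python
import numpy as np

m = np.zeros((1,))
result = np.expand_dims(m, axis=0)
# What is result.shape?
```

(1, 1)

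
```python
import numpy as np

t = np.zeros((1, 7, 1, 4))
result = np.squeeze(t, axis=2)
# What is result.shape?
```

(1, 7, 4)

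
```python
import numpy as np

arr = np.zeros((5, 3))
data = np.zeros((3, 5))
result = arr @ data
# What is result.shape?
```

(5, 5)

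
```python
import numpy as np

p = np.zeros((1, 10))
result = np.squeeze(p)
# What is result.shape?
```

(10,)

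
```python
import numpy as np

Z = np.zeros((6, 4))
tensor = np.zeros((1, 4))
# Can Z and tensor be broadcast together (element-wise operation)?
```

Yes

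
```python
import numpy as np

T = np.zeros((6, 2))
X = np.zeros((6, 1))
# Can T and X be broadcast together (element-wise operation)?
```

Yes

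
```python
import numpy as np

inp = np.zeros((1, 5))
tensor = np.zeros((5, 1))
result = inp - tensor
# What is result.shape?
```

(5, 5)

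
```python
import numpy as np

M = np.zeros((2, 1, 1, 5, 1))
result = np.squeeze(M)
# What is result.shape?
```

(2, 5)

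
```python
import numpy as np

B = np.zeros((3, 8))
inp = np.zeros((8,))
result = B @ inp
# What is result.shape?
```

(3,)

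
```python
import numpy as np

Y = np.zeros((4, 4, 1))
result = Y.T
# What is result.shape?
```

(1, 4, 4)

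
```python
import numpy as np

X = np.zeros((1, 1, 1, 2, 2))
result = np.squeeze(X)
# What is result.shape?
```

(2, 2)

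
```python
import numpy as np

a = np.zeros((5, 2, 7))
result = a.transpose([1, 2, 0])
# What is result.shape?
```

(2, 7, 5)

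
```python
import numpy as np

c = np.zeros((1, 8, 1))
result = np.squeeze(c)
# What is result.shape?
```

(8,)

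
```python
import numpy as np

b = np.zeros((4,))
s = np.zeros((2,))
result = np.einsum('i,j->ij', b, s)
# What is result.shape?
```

(4, 2)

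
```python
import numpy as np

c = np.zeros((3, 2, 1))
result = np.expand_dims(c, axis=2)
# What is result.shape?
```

(3, 2, 1, 1)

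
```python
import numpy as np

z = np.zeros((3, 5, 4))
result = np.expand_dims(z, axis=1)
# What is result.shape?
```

(3, 1, 5, 4)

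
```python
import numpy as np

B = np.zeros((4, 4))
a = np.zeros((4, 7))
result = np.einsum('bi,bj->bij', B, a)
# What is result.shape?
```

(4, 4, 7)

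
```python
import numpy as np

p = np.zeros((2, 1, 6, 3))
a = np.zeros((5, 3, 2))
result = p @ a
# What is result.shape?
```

(2, 5, 6, 2)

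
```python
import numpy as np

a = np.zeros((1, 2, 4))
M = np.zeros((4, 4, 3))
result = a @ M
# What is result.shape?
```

(4, 2, 3)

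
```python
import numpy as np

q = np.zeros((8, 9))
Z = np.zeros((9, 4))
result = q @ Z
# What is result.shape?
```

(8, 4)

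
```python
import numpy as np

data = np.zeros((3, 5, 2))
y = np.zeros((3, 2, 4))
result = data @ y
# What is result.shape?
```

(3, 5, 4)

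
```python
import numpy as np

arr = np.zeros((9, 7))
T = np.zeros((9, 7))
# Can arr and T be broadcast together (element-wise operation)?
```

Yes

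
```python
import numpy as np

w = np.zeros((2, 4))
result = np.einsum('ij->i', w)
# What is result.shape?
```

(2,)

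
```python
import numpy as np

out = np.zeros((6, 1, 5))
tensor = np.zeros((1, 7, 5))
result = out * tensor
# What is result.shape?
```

(6, 7, 5)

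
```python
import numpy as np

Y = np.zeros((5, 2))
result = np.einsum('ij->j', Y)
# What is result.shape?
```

(2,)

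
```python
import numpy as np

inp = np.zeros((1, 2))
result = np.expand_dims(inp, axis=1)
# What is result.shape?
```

(1, 1, 2)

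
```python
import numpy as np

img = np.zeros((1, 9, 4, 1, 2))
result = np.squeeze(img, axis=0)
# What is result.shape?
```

(9, 4, 1, 2)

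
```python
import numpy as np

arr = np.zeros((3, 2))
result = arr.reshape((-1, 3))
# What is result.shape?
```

(2, 3)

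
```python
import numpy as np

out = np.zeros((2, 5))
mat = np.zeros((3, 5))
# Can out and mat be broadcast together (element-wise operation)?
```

No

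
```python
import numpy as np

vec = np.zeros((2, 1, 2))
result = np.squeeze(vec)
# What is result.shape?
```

(2, 2)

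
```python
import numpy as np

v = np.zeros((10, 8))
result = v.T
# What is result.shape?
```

(8, 10)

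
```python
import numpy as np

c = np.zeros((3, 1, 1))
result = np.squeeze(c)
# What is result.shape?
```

(3,)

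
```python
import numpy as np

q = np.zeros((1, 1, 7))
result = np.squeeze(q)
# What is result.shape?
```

(7,)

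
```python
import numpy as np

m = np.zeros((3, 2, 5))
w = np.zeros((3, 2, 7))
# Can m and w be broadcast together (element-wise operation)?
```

No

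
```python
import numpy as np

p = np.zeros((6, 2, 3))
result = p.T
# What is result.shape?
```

(3, 2, 6)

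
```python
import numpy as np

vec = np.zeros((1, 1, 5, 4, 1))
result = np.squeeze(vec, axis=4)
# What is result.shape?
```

(1, 1, 5, 4)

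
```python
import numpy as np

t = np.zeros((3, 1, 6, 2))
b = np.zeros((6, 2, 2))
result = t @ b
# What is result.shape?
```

(3, 6, 6, 2)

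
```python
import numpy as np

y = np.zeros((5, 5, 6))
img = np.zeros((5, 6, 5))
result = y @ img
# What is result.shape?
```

(5, 5, 5)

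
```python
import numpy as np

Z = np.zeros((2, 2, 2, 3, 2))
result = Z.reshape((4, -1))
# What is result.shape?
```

(4, 12)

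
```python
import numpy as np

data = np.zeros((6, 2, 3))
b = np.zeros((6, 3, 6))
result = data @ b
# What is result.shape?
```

(6, 2, 6)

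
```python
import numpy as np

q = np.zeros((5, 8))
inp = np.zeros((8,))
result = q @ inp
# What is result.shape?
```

(5,)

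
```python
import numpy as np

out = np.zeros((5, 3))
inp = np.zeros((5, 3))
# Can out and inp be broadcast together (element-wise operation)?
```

Yes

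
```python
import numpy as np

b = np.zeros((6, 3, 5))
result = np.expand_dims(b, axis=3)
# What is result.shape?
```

(6, 3, 5, 1)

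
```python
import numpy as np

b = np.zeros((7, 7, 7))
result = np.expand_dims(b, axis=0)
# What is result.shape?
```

(1, 7, 7, 7)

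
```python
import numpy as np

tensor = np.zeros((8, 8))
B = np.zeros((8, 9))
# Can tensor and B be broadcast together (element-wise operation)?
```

No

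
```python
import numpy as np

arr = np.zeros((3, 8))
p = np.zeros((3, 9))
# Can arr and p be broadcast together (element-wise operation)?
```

No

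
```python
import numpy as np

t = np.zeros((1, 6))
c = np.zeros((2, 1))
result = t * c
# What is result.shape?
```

(2, 6)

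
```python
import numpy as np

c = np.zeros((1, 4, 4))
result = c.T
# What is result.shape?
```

(4, 4, 1)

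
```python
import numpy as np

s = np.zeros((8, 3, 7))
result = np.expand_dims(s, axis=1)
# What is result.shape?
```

(8, 1, 3, 7)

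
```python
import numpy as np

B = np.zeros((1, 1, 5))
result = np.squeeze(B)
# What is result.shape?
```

(5,)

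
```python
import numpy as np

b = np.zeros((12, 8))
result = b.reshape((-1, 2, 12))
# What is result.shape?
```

(4, 2, 12)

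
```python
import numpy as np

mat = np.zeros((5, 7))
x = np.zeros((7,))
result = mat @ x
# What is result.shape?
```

(5,)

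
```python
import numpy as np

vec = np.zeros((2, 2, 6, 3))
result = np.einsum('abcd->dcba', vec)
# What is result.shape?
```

(3, 6, 2, 2)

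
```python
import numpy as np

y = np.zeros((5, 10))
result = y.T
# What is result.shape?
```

(10, 5)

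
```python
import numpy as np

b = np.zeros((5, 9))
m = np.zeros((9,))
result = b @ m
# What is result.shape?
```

(5,)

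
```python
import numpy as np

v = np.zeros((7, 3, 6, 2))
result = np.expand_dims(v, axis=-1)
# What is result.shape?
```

(7, 3, 6, 2, 1)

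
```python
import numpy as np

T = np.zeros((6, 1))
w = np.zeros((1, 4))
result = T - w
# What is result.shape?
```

(6, 4)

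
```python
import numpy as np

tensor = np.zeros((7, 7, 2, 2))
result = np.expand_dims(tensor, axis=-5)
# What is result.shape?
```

(1, 7, 7, 2, 2)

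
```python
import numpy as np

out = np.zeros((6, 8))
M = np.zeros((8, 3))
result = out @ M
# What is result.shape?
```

(6, 3)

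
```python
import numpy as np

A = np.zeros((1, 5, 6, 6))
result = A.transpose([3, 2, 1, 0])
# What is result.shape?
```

(6, 6, 5, 1)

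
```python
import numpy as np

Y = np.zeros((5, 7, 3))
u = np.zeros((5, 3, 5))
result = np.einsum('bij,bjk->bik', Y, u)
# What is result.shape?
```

(5, 7, 5)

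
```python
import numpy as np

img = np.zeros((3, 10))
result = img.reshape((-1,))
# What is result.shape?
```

(30,)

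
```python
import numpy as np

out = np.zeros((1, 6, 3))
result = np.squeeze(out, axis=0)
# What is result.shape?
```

(6, 3)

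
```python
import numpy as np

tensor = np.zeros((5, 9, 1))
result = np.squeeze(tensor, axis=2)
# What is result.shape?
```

(5, 9)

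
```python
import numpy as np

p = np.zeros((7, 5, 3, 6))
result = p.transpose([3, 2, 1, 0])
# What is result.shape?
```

(6, 3, 5, 7)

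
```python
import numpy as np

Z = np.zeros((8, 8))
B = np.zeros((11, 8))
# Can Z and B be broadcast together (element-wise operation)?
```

No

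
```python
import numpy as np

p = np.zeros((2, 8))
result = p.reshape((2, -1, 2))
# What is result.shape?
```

(2, 4, 2)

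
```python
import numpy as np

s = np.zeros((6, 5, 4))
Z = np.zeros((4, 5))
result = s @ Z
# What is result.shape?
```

(6, 5, 5)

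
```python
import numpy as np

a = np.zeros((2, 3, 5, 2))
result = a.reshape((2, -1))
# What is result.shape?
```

(2, 30)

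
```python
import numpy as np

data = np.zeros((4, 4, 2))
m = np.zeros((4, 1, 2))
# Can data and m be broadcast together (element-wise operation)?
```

Yes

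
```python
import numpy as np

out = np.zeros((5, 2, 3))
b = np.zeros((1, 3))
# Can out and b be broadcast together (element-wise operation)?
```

Yes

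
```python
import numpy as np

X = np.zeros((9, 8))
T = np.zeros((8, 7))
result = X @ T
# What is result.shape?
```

(9, 7)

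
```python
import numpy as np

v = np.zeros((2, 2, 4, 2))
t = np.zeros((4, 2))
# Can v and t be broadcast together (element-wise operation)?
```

Yes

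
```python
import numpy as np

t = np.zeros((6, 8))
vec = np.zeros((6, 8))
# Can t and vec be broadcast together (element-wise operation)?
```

Yes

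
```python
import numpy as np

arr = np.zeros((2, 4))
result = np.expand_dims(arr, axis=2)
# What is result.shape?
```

(2, 4, 1)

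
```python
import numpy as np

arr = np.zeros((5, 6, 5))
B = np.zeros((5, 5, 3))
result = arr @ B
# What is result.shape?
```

(5, 6, 3)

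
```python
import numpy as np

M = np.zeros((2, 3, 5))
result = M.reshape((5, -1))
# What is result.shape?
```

(5, 6)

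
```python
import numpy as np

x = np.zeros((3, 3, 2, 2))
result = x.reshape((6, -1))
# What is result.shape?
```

(6, 6)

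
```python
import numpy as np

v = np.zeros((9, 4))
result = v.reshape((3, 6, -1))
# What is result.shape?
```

(3, 6, 2)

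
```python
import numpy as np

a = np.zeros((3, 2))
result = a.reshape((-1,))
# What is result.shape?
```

(6,)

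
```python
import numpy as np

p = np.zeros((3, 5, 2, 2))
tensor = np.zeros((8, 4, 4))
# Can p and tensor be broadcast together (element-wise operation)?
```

No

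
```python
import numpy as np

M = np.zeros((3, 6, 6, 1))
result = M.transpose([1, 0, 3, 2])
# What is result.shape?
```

(6, 3, 1, 6)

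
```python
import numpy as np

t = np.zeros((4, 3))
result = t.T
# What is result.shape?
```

(3, 4)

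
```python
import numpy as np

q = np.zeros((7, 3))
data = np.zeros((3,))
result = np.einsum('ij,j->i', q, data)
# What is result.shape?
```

(7,)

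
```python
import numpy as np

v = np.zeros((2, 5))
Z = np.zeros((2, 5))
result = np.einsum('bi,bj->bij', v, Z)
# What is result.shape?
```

(2, 5, 5)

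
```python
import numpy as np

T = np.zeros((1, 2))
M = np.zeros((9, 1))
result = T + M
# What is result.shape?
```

(9, 2)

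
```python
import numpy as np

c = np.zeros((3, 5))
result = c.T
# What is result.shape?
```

(5, 3)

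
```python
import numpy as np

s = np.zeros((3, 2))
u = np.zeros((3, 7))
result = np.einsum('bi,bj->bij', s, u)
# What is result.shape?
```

(3, 2, 7)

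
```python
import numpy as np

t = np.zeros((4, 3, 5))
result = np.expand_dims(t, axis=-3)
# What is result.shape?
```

(4, 1, 3, 5)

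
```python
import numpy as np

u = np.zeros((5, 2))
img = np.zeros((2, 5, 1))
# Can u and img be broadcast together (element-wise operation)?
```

Yes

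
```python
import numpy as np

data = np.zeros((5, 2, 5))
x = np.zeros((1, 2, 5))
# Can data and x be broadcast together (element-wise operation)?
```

Yes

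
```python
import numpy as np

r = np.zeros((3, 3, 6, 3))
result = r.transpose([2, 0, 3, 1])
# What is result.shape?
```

(6, 3, 3, 3)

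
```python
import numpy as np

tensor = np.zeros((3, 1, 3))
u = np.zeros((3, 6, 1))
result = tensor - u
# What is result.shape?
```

(3, 6, 3)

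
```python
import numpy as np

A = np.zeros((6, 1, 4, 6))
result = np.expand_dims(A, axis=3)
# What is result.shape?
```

(6, 1, 4, 1, 6)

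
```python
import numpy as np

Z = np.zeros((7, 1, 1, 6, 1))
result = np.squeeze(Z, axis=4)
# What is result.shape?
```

(7, 1, 1, 6)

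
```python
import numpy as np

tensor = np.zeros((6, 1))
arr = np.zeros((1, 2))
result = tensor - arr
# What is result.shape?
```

(6, 2)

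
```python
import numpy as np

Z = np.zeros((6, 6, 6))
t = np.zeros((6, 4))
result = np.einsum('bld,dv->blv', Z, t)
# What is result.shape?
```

(6, 6, 4)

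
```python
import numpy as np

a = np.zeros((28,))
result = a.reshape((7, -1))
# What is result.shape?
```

(7, 4)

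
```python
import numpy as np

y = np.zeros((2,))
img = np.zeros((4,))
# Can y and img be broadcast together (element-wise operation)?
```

No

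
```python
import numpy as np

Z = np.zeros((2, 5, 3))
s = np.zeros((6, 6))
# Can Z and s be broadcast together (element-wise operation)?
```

No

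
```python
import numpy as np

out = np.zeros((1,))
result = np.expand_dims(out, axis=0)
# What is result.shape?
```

(1, 1)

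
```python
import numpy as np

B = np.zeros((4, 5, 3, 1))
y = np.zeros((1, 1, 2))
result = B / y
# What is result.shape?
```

(4, 5, 3, 2)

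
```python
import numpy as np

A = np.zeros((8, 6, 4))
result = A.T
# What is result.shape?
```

(4, 6, 8)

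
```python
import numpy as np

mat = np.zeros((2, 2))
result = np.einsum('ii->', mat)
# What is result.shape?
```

()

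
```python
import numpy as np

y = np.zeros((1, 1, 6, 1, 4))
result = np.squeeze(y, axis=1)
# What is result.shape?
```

(1, 6, 1, 4)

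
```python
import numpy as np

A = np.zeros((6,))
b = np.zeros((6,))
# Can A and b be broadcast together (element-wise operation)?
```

Yes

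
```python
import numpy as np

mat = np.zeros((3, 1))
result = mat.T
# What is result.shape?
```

(1, 3)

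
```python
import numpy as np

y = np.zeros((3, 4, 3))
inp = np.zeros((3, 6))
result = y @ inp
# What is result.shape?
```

(3, 4, 6)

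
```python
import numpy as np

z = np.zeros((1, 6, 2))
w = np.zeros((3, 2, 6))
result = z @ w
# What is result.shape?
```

(3, 6, 6)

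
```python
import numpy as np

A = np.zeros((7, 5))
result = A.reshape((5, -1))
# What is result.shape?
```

(5, 7)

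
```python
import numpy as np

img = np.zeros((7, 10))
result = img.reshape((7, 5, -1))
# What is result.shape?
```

(7, 5, 2)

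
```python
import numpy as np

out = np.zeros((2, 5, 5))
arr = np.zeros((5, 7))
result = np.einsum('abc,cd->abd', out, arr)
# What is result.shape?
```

(2, 5, 7)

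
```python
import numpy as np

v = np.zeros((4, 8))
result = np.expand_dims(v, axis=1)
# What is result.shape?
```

(4, 1, 8)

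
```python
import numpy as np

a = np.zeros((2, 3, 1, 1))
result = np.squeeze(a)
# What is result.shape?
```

(2, 3)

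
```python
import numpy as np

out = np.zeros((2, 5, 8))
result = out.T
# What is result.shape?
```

(8, 5, 2)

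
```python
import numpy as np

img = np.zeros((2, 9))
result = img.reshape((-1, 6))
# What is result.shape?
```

(3, 6)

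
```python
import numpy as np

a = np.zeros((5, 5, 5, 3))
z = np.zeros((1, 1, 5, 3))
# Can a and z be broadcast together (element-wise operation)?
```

Yes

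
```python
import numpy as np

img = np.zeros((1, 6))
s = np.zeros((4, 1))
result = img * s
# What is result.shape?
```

(4, 6)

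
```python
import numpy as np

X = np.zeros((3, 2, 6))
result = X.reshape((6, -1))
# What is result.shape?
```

(6, 6)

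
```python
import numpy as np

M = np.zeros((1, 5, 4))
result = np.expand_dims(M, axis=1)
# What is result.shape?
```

(1, 1, 5, 4)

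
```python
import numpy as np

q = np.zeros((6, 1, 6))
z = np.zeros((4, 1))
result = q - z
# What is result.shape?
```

(6, 4, 6)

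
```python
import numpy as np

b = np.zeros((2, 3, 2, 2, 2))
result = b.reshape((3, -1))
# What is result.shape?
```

(3, 16)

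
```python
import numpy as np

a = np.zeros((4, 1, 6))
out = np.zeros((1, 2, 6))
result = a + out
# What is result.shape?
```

(4, 2, 6)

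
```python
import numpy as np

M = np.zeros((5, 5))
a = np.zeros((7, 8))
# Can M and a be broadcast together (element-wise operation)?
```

No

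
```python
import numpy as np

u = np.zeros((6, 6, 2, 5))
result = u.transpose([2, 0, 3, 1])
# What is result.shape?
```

(2, 6, 5, 6)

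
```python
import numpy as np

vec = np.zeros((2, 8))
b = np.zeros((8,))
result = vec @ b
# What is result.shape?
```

(2,)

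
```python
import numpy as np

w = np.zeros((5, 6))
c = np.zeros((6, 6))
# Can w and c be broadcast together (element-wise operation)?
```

No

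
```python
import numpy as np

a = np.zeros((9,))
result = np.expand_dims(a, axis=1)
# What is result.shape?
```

(9, 1)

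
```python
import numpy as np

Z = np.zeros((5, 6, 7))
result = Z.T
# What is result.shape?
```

(7, 6, 5)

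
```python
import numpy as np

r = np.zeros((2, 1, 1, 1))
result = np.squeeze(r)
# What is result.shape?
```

(2,)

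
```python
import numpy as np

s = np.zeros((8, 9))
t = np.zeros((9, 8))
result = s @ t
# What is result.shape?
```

(8, 8)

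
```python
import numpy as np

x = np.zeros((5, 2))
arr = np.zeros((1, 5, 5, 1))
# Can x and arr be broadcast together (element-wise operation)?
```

Yes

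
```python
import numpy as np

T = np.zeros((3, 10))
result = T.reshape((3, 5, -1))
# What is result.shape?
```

(3, 5, 2)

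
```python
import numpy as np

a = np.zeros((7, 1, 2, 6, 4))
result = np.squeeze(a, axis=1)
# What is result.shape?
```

(7, 2, 6, 4)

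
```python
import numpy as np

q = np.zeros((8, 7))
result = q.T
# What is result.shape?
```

(7, 8)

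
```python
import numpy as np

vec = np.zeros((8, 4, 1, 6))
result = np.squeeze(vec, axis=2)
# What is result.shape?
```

(8, 4, 6)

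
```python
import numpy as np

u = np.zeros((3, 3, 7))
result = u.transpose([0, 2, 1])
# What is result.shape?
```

(3, 7, 3)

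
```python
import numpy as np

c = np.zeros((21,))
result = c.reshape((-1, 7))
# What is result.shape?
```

(3, 7)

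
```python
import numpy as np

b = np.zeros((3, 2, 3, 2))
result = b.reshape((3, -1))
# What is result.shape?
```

(3, 12)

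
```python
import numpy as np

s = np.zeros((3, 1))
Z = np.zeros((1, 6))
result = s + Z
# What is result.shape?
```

(3, 6)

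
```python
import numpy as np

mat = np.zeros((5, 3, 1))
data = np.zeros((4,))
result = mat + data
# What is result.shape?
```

(5, 3, 4)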